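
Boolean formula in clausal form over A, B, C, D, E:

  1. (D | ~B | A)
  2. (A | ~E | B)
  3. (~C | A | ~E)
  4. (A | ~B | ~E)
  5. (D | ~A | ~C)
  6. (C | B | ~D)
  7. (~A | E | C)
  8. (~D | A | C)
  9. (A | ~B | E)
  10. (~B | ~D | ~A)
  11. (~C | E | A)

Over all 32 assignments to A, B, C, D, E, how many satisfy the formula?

The models are:
  A=0 B=0 C=0 D=0 E=0
  A=1 B=0 C=0 D=0 E=1
  A=1 B=0 C=1 D=1 E=0
  A=1 B=0 C=1 D=1 E=1
  A=1 B=1 C=0 D=0 E=1
That's 5 in total.

5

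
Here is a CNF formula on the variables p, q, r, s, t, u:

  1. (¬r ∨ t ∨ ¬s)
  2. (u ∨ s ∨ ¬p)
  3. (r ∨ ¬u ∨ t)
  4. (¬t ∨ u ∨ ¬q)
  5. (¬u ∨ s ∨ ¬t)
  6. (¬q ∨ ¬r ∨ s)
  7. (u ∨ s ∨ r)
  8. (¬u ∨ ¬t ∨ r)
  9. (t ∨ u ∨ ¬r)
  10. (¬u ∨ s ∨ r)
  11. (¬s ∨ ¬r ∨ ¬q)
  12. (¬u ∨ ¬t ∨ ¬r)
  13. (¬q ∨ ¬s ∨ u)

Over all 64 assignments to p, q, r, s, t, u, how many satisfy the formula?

9

Case analysis on u and r:
  u=1, r=1: remaining (p,q,s,t) ∈ {(0,0,0,0); (1,0,0,0)} — 2.
  u=1, r=0: a clause becomes empty — 0.
  u=0, r=1: remaining (p,q,s,t) ∈ {(0,0,0,1); (0,0,1,1); (1,0,1,1)} — 3.
  u=0, r=0: remaining (p,q,s,t) ∈ {(0,0,1,0); (0,0,1,1); (1,0,1,0); (1,0,1,1)} — 4.
Total: 2 + 0 + 3 + 4 = 9.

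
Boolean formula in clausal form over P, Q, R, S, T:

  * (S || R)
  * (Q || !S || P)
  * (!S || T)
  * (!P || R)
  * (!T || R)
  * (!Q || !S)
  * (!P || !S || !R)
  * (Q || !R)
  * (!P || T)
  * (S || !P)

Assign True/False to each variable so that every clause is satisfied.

Set P = False and propagate.
Branch on Q: take Q = True.
  then S is forced to False.
  then R is forced to True.
T is now unconstrained; take T = False.
Every clause has at least one true literal under this assignment.

P = F  Q = T  R = T  S = F  T = F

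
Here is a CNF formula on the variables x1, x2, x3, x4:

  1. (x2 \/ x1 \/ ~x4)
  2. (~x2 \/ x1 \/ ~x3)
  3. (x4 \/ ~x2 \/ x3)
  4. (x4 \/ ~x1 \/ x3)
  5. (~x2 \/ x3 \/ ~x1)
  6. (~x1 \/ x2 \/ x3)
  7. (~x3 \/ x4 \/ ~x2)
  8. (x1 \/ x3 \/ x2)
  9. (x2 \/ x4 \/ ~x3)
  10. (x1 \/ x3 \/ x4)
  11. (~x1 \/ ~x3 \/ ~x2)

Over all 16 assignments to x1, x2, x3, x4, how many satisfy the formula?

2

Satisfying assignments:
  x1=F x2=T x3=F x4=T
  x1=T x2=F x3=T x4=T
That's 2 in total.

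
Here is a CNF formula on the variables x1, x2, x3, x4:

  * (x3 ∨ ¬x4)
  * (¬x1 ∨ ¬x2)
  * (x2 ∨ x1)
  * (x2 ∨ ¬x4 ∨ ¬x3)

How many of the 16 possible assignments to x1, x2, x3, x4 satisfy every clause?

Satisfying assignments:
  x1=F x2=T x3=F x4=F
  x1=F x2=T x3=T x4=F
  x1=F x2=T x3=T x4=T
  x1=T x2=F x3=F x4=F
  x1=T x2=F x3=T x4=F
That's 5 in total.

5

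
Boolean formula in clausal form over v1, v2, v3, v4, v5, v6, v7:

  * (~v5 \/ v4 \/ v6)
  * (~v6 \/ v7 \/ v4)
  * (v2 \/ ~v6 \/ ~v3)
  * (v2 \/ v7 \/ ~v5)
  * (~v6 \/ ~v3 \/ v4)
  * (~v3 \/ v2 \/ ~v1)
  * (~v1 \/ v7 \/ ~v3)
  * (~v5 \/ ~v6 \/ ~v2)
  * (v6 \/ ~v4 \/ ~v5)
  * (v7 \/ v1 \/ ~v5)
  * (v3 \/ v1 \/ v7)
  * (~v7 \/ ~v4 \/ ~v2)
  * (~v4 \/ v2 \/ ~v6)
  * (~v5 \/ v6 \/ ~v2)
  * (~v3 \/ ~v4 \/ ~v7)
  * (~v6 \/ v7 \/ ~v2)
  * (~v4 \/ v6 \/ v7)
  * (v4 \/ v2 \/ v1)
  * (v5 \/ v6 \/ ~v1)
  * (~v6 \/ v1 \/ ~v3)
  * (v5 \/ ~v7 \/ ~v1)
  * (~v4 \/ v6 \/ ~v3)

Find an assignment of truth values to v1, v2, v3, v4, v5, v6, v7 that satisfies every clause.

v1 = False, v2 = True, v3 = False, v4 = False, v5 = False, v6 = False, v7 = True

Check each clause:
  1. (v4 \/ v6 \/ ~v5) — ~v5 is true.
  2. (v4 \/ v7 \/ ~v6) — ~v6 is true.
  3. (~v6 \/ v2 \/ ~v3) — ~v6 is true.
  4. (v2 \/ v7 \/ ~v5) — v2 is true.
  5. (~v3 \/ v4 \/ ~v6) — ~v6 is true.
  6. (~v1 \/ ~v3 \/ v2) — v2 is true.
  7. (~v1 \/ ~v3 \/ v7) — ~v3 is true.
  8. (~v2 \/ ~v5 \/ ~v6) — ~v6 is true.
  9. (~v4 \/ v6 \/ ~v5) — ~v5 is true.
  10. (v7 \/ v1 \/ ~v5) — ~v5 is true.
  11. (v1 \/ v7 \/ v3) — v7 is true.
  12. (~v7 \/ ~v4 \/ ~v2) — ~v4 is true.
  13. (~v6 \/ v2 \/ ~v4) — v2 is true.
  14. (~v5 \/ v6 \/ ~v2) — ~v5 is true.
  15. (~v3 \/ ~v7 \/ ~v4) — ~v4 is true.
  16. (v7 \/ ~v2 \/ ~v6) — ~v6 is true.
  17. (v6 \/ ~v4 \/ v7) — ~v4 is true.
  18. (v4 \/ v1 \/ v2) — v2 is true.
  19. (v5 \/ v6 \/ ~v1) — ~v1 is true.
  20. (~v3 \/ v1 \/ ~v6) — ~v6 is true.
  21. (~v7 \/ v5 \/ ~v1) — ~v1 is true.
  22. (~v3 \/ ~v4 \/ v6) — ~v4 is true.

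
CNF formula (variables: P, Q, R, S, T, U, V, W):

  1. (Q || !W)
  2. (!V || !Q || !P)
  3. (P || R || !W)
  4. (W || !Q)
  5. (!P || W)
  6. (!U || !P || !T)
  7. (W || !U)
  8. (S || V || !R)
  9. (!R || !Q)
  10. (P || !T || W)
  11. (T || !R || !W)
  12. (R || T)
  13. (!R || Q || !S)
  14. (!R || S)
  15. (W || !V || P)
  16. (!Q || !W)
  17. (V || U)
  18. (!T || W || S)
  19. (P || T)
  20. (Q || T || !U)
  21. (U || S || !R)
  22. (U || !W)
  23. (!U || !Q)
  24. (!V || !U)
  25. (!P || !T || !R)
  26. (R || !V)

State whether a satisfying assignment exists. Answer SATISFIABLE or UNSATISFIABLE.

UNSATISFIABLE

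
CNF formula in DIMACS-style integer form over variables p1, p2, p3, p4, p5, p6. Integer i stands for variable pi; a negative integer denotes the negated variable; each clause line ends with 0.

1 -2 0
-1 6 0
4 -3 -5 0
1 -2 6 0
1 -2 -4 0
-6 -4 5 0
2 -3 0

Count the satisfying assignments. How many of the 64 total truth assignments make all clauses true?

15

Case analysis on p1 and p2:
  p1=T, p2=T: 5 of the 16 assignments to (p3,p4,p5,p6) work.
  p1=T, p2=F: remaining (p3,p4,p5,p6) ∈ {(F,F,F,T); (F,F,T,T); (F,T,T,T)} — 3.
  p1=F, p2=T: a clause becomes empty — 0.
  p1=F, p2=F: 7 of the 16 assignments to (p3,p4,p5,p6) work.
Total: 5 + 3 + 0 + 7 = 15.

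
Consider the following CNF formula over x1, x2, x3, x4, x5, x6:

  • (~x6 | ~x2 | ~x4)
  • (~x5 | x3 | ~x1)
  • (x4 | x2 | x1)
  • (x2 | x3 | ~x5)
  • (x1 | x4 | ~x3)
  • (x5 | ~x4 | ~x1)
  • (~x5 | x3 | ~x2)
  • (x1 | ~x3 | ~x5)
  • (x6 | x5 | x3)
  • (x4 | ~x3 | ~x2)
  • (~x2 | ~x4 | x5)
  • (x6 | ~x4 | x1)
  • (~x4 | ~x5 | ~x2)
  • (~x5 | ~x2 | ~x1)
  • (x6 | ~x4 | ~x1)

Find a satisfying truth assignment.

x1=1  x2=0  x3=1  x4=0  x5=1  x6=0

Try x1 = True.
The remaining clauses are satisfied by x2 = False, x3 = True, x4 = False, x5 = True, x6 = False.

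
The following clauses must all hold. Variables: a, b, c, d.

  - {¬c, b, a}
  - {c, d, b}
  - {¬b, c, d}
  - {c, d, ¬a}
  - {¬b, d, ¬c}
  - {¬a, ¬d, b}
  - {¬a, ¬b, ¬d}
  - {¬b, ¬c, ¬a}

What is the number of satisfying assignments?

4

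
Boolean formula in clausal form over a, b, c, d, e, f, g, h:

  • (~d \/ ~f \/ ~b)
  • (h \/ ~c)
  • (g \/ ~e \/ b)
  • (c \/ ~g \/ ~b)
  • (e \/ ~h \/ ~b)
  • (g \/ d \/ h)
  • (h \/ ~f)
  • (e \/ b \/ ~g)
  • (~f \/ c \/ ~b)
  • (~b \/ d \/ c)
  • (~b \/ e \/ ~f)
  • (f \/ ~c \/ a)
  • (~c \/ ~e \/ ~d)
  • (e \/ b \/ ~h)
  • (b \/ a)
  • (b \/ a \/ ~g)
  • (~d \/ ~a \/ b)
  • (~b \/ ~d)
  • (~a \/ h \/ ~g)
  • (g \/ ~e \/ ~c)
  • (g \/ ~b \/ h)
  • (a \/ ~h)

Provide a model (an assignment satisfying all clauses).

a=1, b=0, c=1, d=0, e=1, f=1, g=1, h=1

Branch on a: take a = True.
Set b = False and propagate.
  then d is forced to False.
For the remaining variables, c = True, e = True, f = True, g = True, h = True works.
Every clause has at least one true literal under this assignment.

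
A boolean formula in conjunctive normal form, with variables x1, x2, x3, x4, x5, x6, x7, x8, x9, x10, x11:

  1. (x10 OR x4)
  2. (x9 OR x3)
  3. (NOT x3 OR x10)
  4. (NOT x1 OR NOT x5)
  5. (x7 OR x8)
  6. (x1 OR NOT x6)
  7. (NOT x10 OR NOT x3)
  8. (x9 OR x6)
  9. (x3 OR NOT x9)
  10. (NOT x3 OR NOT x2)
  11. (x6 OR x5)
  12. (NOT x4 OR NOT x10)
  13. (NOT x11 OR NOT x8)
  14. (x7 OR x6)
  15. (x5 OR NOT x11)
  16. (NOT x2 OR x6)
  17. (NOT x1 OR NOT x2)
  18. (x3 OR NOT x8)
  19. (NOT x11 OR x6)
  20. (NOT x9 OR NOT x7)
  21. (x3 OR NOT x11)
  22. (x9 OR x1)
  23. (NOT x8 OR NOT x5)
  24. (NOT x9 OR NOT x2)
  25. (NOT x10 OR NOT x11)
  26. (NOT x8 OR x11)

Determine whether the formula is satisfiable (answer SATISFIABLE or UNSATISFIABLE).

UNSATISFIABLE

x3 = True:
  propagation gives x10=True; an empty clause results — contradiction.
x3 = False:
  propagation gives x9=True; an empty clause results — contradiction.
Every branch closes, so no satisfying assignment exists.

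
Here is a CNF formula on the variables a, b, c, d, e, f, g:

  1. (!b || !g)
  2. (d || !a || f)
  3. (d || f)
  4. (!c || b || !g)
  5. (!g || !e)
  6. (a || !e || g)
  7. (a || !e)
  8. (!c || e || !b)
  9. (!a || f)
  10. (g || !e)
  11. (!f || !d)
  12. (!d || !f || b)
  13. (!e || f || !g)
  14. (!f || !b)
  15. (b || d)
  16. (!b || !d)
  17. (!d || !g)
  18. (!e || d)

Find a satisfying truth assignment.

a=F  b=F  c=T  d=T  e=F  f=F  g=F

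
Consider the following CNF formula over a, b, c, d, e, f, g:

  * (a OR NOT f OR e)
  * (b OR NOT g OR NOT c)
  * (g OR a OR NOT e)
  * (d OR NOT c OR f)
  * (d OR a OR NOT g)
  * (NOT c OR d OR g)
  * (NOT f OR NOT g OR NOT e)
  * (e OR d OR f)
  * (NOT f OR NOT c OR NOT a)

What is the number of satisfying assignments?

40

Case analysis on f and g:
  f=T, g=T: remaining (a,b,c,d,e) ∈ {(T,F,F,F,F); (T,F,F,T,F); (T,T,F,F,F); (T,T,F,T,F)} — 4.
  f=T, g=F: forces a=T; c=F; b, d, e free → 2^3 = 8.
  f=F, g=T: 14 of the 32 assignments to (a,b,c,d,e) work.
  f=F, g=F: b free; 7 ways for (a,c,d,e) × 2^1 = 14.
Total: 4 + 8 + 14 + 14 = 40.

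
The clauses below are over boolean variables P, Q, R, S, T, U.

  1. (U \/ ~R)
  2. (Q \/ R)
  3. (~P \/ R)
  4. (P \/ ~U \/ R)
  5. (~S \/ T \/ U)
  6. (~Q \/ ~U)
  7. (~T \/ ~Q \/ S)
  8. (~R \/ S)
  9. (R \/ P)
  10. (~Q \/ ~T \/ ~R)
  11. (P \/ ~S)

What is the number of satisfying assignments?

Satisfying assignments:
  P=T Q=F R=T S=T T=F U=T
  P=T Q=F R=T S=T T=T U=T
Count: 2.

2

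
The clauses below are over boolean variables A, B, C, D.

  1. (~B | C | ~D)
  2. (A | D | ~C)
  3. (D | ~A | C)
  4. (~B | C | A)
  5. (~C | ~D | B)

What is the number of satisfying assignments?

7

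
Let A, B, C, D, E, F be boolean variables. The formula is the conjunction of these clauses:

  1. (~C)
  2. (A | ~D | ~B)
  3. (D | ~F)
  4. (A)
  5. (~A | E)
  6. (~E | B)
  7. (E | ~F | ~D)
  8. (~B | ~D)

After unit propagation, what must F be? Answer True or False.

Unit clause (~C) sets C = False.
(A) is a unit clause: A = True.
(~A | E) with A = True leaves only E, so E = True.
(B | ~E): since E = True, the clause reduces to (B). B = True.
In (~B | ~D), ~B is now false; ~D must hold, so D = False.
(~F | D): since D = False, the clause reduces to (~F). F = False.

False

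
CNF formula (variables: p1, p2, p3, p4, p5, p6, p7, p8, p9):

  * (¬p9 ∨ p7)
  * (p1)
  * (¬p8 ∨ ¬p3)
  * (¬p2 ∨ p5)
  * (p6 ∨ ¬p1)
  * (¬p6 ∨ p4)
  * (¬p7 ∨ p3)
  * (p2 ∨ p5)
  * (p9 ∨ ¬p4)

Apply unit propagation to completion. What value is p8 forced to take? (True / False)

(p1) is a unit clause: p1 = True.
(p6 ∨ ¬p1) with p1 = True leaves only p6, so p6 = True.
In (¬p6 ∨ p4), ¬p6 is now false; p4 must hold, so p4 = True.
In (p9 ∨ ¬p4), ¬p4 is now false; p9 must hold, so p9 = True.
(p7 ∨ ¬p9): since p9 = True, the clause reduces to (p7). p7 = True.
(p3 ∨ ¬p7): since p7 = True, the clause reduces to (p3). p3 = True.
From (¬p8 ∨ ¬p3) and p3 = True: p8 = False.

False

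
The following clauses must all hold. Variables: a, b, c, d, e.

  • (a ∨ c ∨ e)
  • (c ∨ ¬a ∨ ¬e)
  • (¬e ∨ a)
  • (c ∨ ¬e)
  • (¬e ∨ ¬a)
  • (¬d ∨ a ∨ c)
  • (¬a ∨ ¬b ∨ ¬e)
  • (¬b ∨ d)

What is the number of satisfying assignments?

Case analysis on a and e:
  a=T, e=T: a clause becomes empty — 0.
  a=T, e=F: c free; 3 ways for (b,d) × 2^1 = 6.
  a=F, e=T: a clause becomes empty — 0.
  a=F, e=F: remaining (b,c,d) ∈ {(F,T,F); (F,T,T); (T,T,T)} — 3.
Total: 0 + 6 + 0 + 3 = 9.

9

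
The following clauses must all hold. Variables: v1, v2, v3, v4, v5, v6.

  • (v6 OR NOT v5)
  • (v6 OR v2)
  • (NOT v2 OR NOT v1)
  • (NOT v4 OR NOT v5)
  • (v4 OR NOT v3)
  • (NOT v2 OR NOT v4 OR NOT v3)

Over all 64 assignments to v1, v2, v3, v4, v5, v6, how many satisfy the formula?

13

Case analysis on v2 and v4:
  v2=T, v4=T: remaining (v1,v3,v5,v6) ∈ {(F,F,F,F); (F,F,F,T)} — 2.
  v2=T, v4=F: remaining (v1,v3,v5,v6) ∈ {(F,F,F,F); (F,F,F,T); (F,F,T,T)} — 3.
  v2=F, v4=T: remaining (v1,v3,v5,v6) ∈ {(F,F,F,T); (F,T,F,T); (T,F,F,T); (T,T,F,T)} — 4.
  v2=F, v4=F: remaining (v1,v3,v5,v6) ∈ {(F,F,F,T); (F,F,T,T); (T,F,F,T); (T,F,T,T)} — 4.
Total: 2 + 3 + 4 + 4 = 13.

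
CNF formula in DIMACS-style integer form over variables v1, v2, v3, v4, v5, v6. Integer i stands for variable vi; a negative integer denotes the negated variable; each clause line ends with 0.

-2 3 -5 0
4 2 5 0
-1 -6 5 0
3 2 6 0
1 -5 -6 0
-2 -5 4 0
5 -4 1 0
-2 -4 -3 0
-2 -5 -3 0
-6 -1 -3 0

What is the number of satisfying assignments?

Split on v5, then v2.
  v5=1, v2=1: a clause becomes empty — 0.
  v5=1, v2=0: v4 free; 3 ways for (v1,v3,v6) × 2^1 = 6.
  v5=0, v2=1: 7 of the 16 assignments to (v1,v3,v4,v6) work.
  v5=0, v2=0: remaining (v1,v3,v4,v6) ∈ {(1,1,1,0)} — 1.
Total: 0 + 6 + 7 + 1 = 14.

14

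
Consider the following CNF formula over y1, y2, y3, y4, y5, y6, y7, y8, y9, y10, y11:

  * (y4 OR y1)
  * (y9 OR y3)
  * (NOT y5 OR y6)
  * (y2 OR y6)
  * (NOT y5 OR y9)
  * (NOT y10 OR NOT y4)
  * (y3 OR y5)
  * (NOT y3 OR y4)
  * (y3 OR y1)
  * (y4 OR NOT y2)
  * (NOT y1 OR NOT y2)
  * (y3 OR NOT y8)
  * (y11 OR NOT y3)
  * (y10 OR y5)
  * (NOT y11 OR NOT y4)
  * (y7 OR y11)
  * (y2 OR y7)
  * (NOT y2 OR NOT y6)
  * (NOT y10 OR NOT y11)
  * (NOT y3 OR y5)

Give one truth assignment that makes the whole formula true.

y1 = True, y2 = False, y3 = False, y4 = False, y5 = True, y6 = True, y7 = True, y8 = False, y9 = True, y10 = False, y11 = False

Check each clause:
  1. (y4 OR y1) — y1 is true.
  2. (y9 OR y3) — y9 is true.
  3. (NOT y5 OR y6) — y6 is true.
  4. (y2 OR y6) — y6 is true.
  5. (NOT y5 OR y9) — y9 is true.
  6. (NOT y4 OR NOT y10) — NOT y4 is true.
  7. (y5 OR y3) — y5 is true.
  8. (NOT y3 OR y4) — NOT y3 is true.
  9. (y3 OR y1) — y1 is true.
  10. (NOT y2 OR y4) — NOT y2 is true.
  11. (NOT y2 OR NOT y1) — NOT y2 is true.
  12. (NOT y8 OR y3) — NOT y8 is true.
  13. (NOT y3 OR y11) — NOT y3 is true.
  14. (y5 OR y10) — y5 is true.
  15. (NOT y4 OR NOT y11) — NOT y4 is true.
  16. (y7 OR y11) — y7 is true.
  17. (y2 OR y7) — y7 is true.
  18. (NOT y6 OR NOT y2) — NOT y2 is true.
  19. (NOT y10 OR NOT y11) — NOT y11 is true.
  20. (NOT y3 OR y5) — NOT y3 is true.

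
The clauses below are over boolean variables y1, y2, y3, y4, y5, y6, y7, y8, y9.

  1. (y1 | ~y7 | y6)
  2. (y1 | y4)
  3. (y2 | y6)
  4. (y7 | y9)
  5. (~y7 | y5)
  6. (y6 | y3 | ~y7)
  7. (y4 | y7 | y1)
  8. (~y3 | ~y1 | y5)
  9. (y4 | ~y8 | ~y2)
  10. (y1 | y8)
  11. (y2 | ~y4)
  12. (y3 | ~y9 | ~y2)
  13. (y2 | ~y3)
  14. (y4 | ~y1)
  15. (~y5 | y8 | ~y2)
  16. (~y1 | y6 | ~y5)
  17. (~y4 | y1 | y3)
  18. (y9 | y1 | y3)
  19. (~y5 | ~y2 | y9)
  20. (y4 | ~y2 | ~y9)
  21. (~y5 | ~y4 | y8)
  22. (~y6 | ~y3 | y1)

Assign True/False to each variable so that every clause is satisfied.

y1=F, y2=T, y3=T, y4=T, y5=F, y6=F, y7=F, y8=T, y9=T

Branch on y1: take y1 = False.
  then y4 is forced to True.
  then y8 is forced to True.
  then y2 is forced to True.
  then y3 is forced to True.
  then y6 is forced to False.
  then y7 is forced to False.
  then y9 is forced to True.
y5 is now unconstrained; take y5 = False.
Every clause has at least one true literal under this assignment.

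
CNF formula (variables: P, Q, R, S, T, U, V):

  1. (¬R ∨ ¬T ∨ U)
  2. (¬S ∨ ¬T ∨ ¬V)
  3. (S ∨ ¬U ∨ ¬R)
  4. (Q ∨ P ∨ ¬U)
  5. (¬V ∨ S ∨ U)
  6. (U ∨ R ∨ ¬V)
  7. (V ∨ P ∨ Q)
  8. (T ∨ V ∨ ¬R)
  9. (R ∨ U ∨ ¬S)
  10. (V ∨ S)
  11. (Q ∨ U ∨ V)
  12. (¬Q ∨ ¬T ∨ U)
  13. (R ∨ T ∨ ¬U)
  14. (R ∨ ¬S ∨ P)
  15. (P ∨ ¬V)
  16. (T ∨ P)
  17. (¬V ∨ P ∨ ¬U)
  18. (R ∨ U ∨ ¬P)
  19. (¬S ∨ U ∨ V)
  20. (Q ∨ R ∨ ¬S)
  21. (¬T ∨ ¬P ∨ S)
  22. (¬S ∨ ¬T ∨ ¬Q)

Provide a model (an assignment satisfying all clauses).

P = True  Q = True  R = True  S = True  T = False  U = False  V = True

Branch on P: take P = True.
The remaining clauses are satisfied by Q = True, R = True, S = True, T = False, U = False, V = True.
Every clause has at least one true literal under this assignment.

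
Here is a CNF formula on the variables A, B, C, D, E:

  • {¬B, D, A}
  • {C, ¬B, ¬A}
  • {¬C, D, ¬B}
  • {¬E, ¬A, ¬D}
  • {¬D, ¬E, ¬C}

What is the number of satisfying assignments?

17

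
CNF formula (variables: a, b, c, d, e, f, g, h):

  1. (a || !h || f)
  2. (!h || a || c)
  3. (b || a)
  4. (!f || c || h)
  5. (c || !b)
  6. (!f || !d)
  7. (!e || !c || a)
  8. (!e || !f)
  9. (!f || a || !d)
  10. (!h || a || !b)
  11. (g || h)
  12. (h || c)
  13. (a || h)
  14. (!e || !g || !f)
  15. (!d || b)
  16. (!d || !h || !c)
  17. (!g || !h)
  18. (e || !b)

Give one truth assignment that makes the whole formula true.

a=True  b=True  c=True  d=False  e=True  f=False  g=False  h=True

Pure literal: a appears only positively; assign a = True.
Pure literal: d appears only negated; assign d = False.
Branch on b: take b = True.
  then c is forced to True.
  then e is forced to True.
  then f is forced to False.
Try g = False.
  then h is forced to True.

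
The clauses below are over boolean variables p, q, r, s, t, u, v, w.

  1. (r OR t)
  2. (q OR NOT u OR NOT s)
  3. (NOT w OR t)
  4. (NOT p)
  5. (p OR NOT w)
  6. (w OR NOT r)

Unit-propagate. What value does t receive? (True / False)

(NOT p) stands alone — p = False.
In (p OR NOT w), p is now false; NOT w must hold, so w = False.
From (NOT r OR w) and w = False: r = False.
(r OR t) with r = False leaves only t, so t = True.

True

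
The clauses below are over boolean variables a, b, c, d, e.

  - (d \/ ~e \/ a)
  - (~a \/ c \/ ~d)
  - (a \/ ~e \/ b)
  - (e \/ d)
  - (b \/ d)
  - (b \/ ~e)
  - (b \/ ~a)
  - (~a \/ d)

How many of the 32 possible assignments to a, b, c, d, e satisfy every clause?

8

Satisfying assignments:
  a=F b=F c=F d=T e=F
  a=F b=F c=T d=T e=F
  a=F b=T c=F d=T e=F
  a=F b=T c=F d=T e=T
  a=F b=T c=T d=T e=F
  a=F b=T c=T d=T e=T
  a=T b=T c=T d=T e=F
  a=T b=T c=T d=T e=T
That's 8 in total.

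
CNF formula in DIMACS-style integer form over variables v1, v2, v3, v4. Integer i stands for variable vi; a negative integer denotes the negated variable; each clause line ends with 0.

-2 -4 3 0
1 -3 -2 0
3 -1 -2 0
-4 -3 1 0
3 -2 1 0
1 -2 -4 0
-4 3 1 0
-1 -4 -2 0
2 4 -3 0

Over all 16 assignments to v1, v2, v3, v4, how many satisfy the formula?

5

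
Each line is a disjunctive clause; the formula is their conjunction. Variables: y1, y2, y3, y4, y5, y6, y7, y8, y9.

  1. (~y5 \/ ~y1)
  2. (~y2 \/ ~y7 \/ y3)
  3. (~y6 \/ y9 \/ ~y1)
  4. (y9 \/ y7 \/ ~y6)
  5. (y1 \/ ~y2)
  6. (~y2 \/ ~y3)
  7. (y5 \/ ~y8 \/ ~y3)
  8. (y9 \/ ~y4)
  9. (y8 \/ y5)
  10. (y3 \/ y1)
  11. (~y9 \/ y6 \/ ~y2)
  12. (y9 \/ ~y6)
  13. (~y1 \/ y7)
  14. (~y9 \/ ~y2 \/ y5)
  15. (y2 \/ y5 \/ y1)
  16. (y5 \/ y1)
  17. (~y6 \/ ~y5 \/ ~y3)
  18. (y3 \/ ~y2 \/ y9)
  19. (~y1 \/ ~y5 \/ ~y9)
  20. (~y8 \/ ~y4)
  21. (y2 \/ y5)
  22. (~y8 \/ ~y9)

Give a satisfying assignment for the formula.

y1=F, y2=F, y3=T, y4=F, y5=T, y6=F, y7=F, y8=T, y9=F

Check each clause:
  1. (~y5 \/ ~y1) — ~y1 is true.
  2. (y3 \/ ~y7 \/ ~y2) — ~y7 is true.
  3. (~y1 \/ y9 \/ ~y6) — ~y6 is true.
  4. (y9 \/ ~y6 \/ y7) — ~y6 is true.
  5. (~y2 \/ y1) — ~y2 is true.
  6. (~y3 \/ ~y2) — ~y2 is true.
  7. (y5 \/ ~y3 \/ ~y8) — y5 is true.
  8. (~y4 \/ y9) — ~y4 is true.
  9. (y5 \/ y8) — y8 is true.
  10. (y1 \/ y3) — y3 is true.
  11. (y6 \/ ~y9 \/ ~y2) — ~y9 is true.
  12. (y9 \/ ~y6) — ~y6 is true.
  13. (~y1 \/ y7) — ~y1 is true.
  14. (y5 \/ ~y9 \/ ~y2) — y5 is true.
  15. (y1 \/ y5 \/ y2) — y5 is true.
  16. (y5 \/ y1) — y5 is true.
  17. (~y6 \/ ~y5 \/ ~y3) — ~y6 is true.
  18. (y9 \/ ~y2 \/ y3) — y3 is true.
  19. (~y1 \/ ~y5 \/ ~y9) — ~y1 is true.
  20. (~y8 \/ ~y4) — ~y4 is true.
  21. (y5 \/ y2) — y5 is true.
  22. (~y8 \/ ~y9) — ~y9 is true.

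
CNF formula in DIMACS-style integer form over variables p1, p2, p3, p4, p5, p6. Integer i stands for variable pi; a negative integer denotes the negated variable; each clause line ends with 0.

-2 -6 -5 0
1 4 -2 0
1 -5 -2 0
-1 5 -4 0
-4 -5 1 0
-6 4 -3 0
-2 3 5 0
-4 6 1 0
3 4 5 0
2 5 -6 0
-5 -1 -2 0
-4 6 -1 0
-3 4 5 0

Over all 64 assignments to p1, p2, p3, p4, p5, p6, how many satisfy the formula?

9

Split on p5, then p4.
  p5=1, p4=1: remaining (p1,p2,p3,p6) ∈ {(1,0,0,1); (1,0,1,1)} — 2.
  p5=1, p4=0: p1 free; 3 ways for (p2,p3,p6) × 2^1 = 6.
  p5=0, p4=1: remaining (p1,p2,p3,p6) ∈ {(0,1,1,1)} — 1.
  p5=0, p4=0: a clause becomes empty — 0.
Total: 2 + 6 + 1 + 0 = 9.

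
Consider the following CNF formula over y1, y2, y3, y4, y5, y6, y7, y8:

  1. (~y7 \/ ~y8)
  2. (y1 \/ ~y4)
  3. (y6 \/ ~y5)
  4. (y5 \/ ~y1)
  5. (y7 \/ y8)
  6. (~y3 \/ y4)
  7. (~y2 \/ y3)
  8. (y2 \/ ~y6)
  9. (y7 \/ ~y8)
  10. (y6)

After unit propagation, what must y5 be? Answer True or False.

(y6) is a unit clause: y6 = True.
(y2 \/ ~y6) with y6 = True leaves only y2, so y2 = True.
(~y2 \/ y3) with y2 = True leaves only y3, so y3 = True.
(y4 \/ ~y3) with y3 = True leaves only y4, so y4 = True.
(y1 \/ ~y4) with y4 = True leaves only y1, so y1 = True.
(~y1 \/ y5): since y1 = True, the clause reduces to (y5). y5 = True.

True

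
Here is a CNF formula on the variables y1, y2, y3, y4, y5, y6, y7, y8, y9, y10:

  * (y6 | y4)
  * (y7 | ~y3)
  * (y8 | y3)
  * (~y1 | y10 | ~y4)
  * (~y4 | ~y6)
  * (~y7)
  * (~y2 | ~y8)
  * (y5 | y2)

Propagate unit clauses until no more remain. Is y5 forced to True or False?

(~y7) stands alone — y7 = False.
From (y7 | ~y3) and y7 = False: y3 = False.
In (y3 | y8), y3 is now false; y8 must hold, so y8 = True.
In (~y8 | ~y2), ~y8 is now false; ~y2 must hold, so y2 = False.
(y5 | y2): since y2 = False, the clause reduces to (y5). y5 = True.

True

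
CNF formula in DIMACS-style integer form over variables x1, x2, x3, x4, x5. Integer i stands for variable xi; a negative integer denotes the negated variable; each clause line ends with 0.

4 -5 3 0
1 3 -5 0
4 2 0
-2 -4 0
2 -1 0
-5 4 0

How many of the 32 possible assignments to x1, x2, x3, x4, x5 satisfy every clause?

7

Satisfying assignments:
  x1=F x2=F x3=F x4=T x5=F
  x1=F x2=F x3=T x4=T x5=F
  x1=F x2=F x3=T x4=T x5=T
  x1=F x2=T x3=F x4=F x5=F
  x1=F x2=T x3=T x4=F x5=F
  x1=T x2=T x3=F x4=F x5=F
  x1=T x2=T x3=T x4=F x5=F
That's 7 in total.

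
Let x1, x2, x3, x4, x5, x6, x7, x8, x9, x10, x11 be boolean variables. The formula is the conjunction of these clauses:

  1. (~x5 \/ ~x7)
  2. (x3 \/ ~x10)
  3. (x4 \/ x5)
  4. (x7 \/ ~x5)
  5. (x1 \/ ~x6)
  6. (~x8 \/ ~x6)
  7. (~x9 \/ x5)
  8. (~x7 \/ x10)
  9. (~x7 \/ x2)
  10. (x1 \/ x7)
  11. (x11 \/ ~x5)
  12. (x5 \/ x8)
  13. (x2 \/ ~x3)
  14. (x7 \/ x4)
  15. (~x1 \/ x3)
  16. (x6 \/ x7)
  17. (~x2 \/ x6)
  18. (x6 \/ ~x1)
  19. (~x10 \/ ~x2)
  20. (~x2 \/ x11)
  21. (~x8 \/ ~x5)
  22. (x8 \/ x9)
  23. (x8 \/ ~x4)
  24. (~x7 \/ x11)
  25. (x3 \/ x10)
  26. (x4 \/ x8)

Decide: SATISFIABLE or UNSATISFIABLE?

x7 = True:
  propagation gives x5=False, x4=True, x9=False, x10=True; an empty clause results — contradiction.
x7 = False:
  propagation gives x5=False, x4=True, x9=False, x1=True; an empty clause results — contradiction.
Every branch closes, so no satisfying assignment exists.

UNSATISFIABLE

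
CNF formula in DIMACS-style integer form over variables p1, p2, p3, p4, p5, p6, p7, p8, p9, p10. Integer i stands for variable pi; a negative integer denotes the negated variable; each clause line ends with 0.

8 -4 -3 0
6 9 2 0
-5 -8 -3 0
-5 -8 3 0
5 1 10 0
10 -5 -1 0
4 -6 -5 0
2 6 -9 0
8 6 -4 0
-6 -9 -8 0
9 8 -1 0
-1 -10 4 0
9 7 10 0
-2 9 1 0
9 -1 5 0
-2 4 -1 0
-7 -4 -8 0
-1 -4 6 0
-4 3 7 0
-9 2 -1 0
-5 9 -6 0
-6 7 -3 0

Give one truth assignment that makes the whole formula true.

Try p1 = False.
For the remaining variables, p2 = False, p3 = False, p4 = False, p5 = False, p6 = True, p7 = False, p8 = True, p9 = False, p10 = True works.

p1=False  p2=False  p3=False  p4=False  p5=False  p6=True  p7=False  p8=True  p9=False  p10=True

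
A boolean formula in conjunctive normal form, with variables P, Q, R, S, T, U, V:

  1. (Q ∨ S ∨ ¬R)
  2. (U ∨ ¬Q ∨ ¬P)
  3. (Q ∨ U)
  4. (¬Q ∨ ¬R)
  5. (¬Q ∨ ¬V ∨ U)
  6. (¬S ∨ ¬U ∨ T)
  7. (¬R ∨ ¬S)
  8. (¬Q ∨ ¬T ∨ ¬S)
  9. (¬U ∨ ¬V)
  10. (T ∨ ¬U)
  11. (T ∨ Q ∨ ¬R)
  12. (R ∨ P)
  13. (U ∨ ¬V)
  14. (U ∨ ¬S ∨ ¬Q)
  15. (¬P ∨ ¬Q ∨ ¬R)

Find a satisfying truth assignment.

Pure literal: V appears only negated; assign V = False.
Branch on P: take P = True.
Branch on Q: take Q = False.
  then U is forced to True.
  then T is forced to True.
The remaining clauses are satisfied by R = False, S = True.
Check each clause:
  1. (S ∨ Q ∨ ¬R) — S is true.
  2. (¬Q ∨ ¬P ∨ U) — ¬Q is true.
  3. (U ∨ Q) — U is true.
  4. (¬R ∨ ¬Q) — ¬R is true.
  5. (U ∨ ¬V ∨ ¬Q) — ¬V is true.
  6. (¬U ∨ T ∨ ¬S) — T is true.
  7. (¬S ∨ ¬R) — ¬R is true.
  8. (¬T ∨ ¬S ∨ ¬Q) — ¬Q is true.
  9. (¬V ∨ ¬U) — ¬V is true.
  10. (T ∨ ¬U) — T is true.
  11. (T ∨ Q ∨ ¬R) — T is true.
  12. (R ∨ P) — P is true.
  13. (¬V ∨ U) — ¬V is true.
  14. (¬S ∨ U ∨ ¬Q) — U is true.
  15. (¬R ∨ ¬P ∨ ¬Q) — ¬R is true.

P = T, Q = F, R = F, S = T, T = T, U = T, V = F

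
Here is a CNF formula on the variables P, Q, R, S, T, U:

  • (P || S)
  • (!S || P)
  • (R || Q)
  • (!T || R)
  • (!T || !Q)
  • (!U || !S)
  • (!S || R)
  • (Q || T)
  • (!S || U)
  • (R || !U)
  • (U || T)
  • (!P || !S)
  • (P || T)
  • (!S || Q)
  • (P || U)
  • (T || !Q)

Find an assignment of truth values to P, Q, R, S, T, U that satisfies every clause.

R occurs only positively in the remaining clauses — set R = True.
Branch on P: take P = True.
  then S is forced to False.
For the remaining variables, Q = False, T = True, U = True works.

P = T, Q = F, R = T, S = F, T = T, U = T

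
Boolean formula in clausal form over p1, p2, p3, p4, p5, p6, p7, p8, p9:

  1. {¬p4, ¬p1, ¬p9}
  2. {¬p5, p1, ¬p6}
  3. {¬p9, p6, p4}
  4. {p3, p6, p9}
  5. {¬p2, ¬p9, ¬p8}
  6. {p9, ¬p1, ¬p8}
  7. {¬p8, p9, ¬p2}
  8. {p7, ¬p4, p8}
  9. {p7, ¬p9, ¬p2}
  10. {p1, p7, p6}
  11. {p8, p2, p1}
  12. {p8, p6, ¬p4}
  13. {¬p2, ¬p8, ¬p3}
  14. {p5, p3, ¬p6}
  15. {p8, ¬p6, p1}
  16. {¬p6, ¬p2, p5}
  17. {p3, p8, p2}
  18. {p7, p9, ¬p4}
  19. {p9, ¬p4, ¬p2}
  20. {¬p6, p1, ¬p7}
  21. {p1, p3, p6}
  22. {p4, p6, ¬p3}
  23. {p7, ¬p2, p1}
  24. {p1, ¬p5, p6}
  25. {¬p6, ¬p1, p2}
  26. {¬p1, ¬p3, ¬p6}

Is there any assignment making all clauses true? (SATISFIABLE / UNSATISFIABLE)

SATISFIABLE

Try p1 = True.
Try p2 = True.
For the remaining variables, p3 = False, p4 = False, p5 = True, p6 = True, p7 = True, p8 = False, p9 = True works.
So p1=True, p2=True, p3=False, p4=False, p5=True, p6=True, p7=True, p8=False, p9=True is a satisfying assignment.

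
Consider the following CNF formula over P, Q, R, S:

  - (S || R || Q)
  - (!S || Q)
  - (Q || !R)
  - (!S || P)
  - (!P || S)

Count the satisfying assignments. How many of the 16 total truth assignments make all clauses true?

4

The models are:
  P=0 Q=1 R=0 S=0
  P=0 Q=1 R=1 S=0
  P=1 Q=1 R=0 S=1
  P=1 Q=1 R=1 S=1
Count: 4.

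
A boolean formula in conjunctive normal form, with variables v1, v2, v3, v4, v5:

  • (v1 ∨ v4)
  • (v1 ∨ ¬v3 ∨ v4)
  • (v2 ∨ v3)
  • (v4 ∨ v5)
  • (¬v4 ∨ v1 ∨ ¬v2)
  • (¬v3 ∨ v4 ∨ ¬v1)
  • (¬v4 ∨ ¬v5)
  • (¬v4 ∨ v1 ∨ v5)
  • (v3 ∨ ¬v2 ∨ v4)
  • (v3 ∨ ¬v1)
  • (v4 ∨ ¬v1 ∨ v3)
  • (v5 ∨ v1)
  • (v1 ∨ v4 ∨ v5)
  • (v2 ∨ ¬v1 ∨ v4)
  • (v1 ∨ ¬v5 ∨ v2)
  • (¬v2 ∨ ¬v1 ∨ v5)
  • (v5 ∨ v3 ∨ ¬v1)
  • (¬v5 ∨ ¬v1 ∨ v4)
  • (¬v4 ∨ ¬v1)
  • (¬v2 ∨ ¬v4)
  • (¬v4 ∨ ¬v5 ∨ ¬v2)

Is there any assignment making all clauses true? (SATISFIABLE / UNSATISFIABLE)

UNSATISFIABLE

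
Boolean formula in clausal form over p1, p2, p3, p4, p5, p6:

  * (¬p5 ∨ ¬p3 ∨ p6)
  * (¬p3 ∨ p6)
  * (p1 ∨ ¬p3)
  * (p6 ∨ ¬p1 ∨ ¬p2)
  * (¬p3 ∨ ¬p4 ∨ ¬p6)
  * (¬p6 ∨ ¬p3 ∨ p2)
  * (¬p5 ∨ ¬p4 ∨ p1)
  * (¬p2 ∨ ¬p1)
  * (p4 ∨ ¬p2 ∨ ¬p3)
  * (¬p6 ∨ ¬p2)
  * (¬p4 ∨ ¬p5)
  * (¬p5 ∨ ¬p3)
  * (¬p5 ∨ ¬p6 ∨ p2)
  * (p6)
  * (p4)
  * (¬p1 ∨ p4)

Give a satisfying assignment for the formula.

Unit propagation: (p6) forces p6 = True.
Unit propagation: (¬p2) forces p2 = False.
Unit propagation: (¬p3) forces p3 = False.
The clause (¬p5) is unit: p5 must be False.
Unit propagation: (p4) forces p4 = True.
p1 is now unconstrained; take p1 = False.

p1=F, p2=F, p3=F, p4=T, p5=F, p6=T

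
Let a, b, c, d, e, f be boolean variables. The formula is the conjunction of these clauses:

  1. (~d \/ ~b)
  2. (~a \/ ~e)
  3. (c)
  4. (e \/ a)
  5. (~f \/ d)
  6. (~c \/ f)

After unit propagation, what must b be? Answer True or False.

Unit clause (c) sets c = True.
(~c \/ f): since c = True, the clause reduces to (f). f = True.
(d \/ ~f) with f = True leaves only d, so d = True.
In (~d \/ ~b), ~d is now false; ~b must hold, so b = False.

False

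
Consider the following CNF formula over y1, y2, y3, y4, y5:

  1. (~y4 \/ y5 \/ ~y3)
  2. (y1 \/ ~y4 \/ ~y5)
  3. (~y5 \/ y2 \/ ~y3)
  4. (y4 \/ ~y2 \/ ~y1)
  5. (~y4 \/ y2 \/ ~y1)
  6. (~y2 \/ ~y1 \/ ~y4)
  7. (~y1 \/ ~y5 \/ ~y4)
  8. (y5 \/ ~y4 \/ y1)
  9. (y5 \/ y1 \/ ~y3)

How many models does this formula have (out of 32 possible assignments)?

Case analysis on y1 and y4:
  y1=T, y4=T: a clause becomes empty — 0.
  y1=T, y4=F: remaining (y2,y3,y5) ∈ {(F,F,F); (F,F,T); (F,T,F)} — 3.
  y1=F, y4=T: a clause becomes empty — 0.
  y1=F, y4=F: 5 of the 8 assignments to (y2,y3,y5) work.
Total: 0 + 3 + 0 + 5 = 8.

8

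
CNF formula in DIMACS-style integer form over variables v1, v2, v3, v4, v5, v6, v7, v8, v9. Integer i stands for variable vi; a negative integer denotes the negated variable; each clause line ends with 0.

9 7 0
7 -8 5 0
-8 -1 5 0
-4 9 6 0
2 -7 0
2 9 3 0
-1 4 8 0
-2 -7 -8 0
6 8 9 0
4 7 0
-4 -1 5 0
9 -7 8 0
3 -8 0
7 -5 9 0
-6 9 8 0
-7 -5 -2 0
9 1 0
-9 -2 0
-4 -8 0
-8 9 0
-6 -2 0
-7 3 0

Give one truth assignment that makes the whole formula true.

Branch on v1: take v1 = False.
  then v9 is forced to True.
  then v2 is forced to False.
  then v7 is forced to False.
  then v4 is forced to True.
  then v8 is forced to False.
v3, v5, v6 are now unconstrained; take v3 = False, v5 = True, v6 = False.
Every clause has at least one true literal under this assignment.

v1=0  v2=0  v3=0  v4=1  v5=1  v6=0  v7=0  v8=0  v9=1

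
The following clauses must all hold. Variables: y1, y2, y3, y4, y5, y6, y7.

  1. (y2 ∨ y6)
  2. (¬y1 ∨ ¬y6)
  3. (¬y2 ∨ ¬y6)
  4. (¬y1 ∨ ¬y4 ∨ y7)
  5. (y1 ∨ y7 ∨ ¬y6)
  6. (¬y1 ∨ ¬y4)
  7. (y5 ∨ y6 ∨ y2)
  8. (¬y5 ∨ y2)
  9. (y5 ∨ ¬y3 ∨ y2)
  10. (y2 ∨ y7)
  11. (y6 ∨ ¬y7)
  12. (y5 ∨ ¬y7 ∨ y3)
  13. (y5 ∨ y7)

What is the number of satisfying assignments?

6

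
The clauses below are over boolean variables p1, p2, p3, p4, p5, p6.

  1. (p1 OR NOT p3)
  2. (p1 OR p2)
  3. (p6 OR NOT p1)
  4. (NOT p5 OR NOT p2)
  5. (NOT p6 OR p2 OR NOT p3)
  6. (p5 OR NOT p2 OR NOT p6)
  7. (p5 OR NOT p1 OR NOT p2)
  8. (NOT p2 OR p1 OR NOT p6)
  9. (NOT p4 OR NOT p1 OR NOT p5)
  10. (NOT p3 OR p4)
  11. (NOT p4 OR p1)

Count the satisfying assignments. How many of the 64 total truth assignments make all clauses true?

4

The models are:
  p1=F p2=T p3=F p4=F p5=F p6=F
  p1=T p2=F p3=F p4=F p5=F p6=T
  p1=T p2=F p3=F p4=F p5=T p6=T
  p1=T p2=F p3=F p4=T p5=F p6=T
That's 4 in total.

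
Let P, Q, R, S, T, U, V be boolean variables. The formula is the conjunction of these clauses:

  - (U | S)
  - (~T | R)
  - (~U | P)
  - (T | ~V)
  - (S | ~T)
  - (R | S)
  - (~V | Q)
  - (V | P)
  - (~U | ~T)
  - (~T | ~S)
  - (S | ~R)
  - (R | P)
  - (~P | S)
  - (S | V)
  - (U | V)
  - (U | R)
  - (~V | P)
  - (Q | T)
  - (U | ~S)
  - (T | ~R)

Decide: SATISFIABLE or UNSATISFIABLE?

Pure literal: Q appears only positively; assign Q = True.
Try P = True.
  then S is forced to True.
  then T is forced to False.
  then V is forced to False.
  then U is forced to True.
  then R is forced to False.
Every clause has at least one true literal under this assignment.
So P=1, Q=1, R=0, S=1, T=0, U=1, V=0 is a satisfying assignment.

SATISFIABLE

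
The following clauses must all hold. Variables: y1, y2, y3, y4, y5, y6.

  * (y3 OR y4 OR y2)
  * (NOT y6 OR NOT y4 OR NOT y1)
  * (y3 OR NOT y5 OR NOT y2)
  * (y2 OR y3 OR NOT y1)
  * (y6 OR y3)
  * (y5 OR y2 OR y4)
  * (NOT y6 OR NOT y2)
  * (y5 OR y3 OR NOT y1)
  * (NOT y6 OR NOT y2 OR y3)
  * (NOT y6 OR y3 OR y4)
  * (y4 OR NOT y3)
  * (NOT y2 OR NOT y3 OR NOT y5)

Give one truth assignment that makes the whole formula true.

y1 = 1, y2 = 0, y3 = 1, y4 = 1, y5 = 0, y6 = 0

Set y1 = True and propagate.
For the remaining variables, y2 = False, y3 = True, y4 = True, y5 = False, y6 = False works.
Every clause has at least one true literal under this assignment.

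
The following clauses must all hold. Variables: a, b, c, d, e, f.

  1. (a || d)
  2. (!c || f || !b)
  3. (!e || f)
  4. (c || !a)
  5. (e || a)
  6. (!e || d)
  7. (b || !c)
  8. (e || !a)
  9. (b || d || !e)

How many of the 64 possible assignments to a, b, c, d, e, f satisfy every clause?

4

The models are:
  a=F b=F c=F d=T e=T f=T
  a=F b=T c=F d=T e=T f=T
  a=F b=T c=T d=T e=T f=T
  a=T b=T c=T d=T e=T f=T
That's 4 in total.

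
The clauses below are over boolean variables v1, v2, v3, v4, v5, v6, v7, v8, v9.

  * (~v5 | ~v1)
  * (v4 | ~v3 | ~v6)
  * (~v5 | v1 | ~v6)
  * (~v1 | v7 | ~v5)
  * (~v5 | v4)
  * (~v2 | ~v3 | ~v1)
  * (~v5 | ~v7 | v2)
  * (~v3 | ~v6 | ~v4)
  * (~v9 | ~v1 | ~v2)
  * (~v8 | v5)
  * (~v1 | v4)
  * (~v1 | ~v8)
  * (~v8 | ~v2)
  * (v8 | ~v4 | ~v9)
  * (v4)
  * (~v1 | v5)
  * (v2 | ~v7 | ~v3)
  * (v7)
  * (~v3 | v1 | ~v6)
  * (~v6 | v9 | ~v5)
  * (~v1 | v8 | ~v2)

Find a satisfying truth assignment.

v1=False  v2=True  v3=True  v4=True  v5=True  v6=False  v7=True  v8=False  v9=False

The clause (v4) is unit: v4 must be True.
(v7) is a unit clause, so v7 = True.
v6 occurs only negated in the remaining clauses — set v6 = False.
Try v1 = False.
Set v2 = True and propagate.
  then v8 is forced to False.
  then v9 is forced to False.
v3, v5 are now unconstrained; take v3 = True, v5 = True.
Check each clause:
  1. (~v5 | ~v1) — ~v1 is true.
  2. (~v3 | ~v6 | v4) — ~v6 is true.
  3. (v1 | ~v6 | ~v5) — ~v6 is true.
  4. (~v1 | v7 | ~v5) — ~v1 is true.
  5. (~v5 | v4) — v4 is true.
  6. (~v1 | ~v3 | ~v2) — ~v1 is true.
  7. (~v7 | v2 | ~v5) — v2 is true.
  8. (~v3 | ~v4 | ~v6) — ~v6 is true.
  9. (~v9 | ~v1 | ~v2) — ~v9 is true.
  10. (~v8 | v5) — ~v8 is true.
  11. (~v1 | v4) — v4 is true.
  12. (~v1 | ~v8) — ~v8 is true.
  13. (~v2 | ~v8) — ~v8 is true.
  14. (~v4 | v8 | ~v9) — ~v9 is true.
  15. (v4) — v4 is true.
  16. (~v1 | v5) — v5 is true.
  17. (~v7 | ~v3 | v2) — v2 is true.
  18. (v7) — v7 is true.
  19. (~v3 | ~v6 | v1) — ~v6 is true.
  20. (~v6 | v9 | ~v5) — ~v6 is true.
  21. (~v2 | v8 | ~v1) — ~v1 is true.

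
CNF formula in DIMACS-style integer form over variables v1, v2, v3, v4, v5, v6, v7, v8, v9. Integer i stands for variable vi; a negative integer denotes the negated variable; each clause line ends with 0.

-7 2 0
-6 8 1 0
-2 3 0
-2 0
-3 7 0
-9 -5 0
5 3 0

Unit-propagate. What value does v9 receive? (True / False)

False

(~v2) is a unit clause: v2 = False.
(v2 | ~v7): since v2 = False, the clause reduces to (~v7). v7 = False.
(v7 | ~v3) with v7 = False leaves only ~v3, so v3 = False.
(v3 | v5): since v3 = False, the clause reduces to (v5). v5 = True.
(~v5 | ~v9) with v5 = True leaves only ~v9, so v9 = False.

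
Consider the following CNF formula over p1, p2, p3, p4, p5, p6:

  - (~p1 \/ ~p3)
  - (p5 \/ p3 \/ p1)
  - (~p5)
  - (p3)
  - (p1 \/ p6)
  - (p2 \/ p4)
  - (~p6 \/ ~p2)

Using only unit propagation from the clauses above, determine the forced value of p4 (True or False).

Unit clause (~p5) sets p5 = False.
Unit clause (p3) sets p3 = True.
In (~p3 \/ ~p1), ~p3 is now false; ~p1 must hold, so p1 = False.
(p6 \/ p1) with p1 = False leaves only p6, so p6 = True.
From (~p6 \/ ~p2) and p6 = True: p2 = False.
From (p4 \/ p2) and p2 = False: p4 = True.

True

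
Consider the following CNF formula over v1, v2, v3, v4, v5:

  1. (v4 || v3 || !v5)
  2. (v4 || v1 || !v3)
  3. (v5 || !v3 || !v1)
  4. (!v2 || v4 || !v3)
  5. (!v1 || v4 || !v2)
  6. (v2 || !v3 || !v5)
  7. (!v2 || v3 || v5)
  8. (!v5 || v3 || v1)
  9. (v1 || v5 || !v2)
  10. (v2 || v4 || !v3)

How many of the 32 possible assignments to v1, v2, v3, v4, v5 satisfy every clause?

9

Split on v3, then v2.
  v3=T, v2=T: remaining (v1,v4,v5) ∈ {(F,T,T); (T,T,T)} — 2.
  v3=T, v2=F: remaining (v1,v4,v5) ∈ {(F,T,F)} — 1.
  v3=F, v2=T: remaining (v1,v4,v5) ∈ {(T,T,T)} — 1.
  v3=F, v2=F: 5 of the 8 assignments to (v1,v4,v5) work.
Total: 2 + 1 + 1 + 5 = 9.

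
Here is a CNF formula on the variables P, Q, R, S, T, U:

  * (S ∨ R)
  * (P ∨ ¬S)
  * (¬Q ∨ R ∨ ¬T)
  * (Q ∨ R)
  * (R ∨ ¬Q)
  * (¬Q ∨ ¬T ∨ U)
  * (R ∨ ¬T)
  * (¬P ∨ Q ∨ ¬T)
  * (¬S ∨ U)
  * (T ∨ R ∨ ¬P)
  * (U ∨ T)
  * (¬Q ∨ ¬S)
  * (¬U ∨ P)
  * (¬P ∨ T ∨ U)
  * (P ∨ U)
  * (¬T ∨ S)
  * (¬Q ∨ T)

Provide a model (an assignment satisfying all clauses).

P=1, Q=0, R=1, S=0, T=0, U=1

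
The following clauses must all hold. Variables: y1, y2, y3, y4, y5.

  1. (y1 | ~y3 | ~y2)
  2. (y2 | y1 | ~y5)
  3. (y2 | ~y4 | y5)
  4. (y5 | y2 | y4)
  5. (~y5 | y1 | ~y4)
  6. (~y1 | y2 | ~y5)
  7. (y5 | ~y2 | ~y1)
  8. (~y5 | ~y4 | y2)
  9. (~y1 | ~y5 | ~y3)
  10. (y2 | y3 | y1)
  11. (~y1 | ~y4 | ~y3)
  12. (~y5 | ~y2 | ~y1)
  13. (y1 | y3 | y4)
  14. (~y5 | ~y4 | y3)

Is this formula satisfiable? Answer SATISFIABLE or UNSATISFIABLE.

Try y1 = False.
Set y2 = True and propagate.
  then y3 is forced to False.
  then y4 is forced to True.
  then y5 is forced to False.
Every clause has at least one true literal under this assignment.
So y1=F, y2=T, y3=F, y4=T, y5=F is a satisfying assignment.

SATISFIABLE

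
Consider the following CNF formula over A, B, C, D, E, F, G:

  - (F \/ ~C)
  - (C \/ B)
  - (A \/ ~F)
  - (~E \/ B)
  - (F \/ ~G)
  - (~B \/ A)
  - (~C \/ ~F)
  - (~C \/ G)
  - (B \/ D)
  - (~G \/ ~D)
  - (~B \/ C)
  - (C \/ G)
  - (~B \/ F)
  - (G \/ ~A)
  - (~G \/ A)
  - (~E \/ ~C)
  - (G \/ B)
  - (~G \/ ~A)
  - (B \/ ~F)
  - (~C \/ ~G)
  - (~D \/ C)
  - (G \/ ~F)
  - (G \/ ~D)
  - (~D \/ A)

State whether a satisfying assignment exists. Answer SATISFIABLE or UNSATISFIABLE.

UNSATISFIABLE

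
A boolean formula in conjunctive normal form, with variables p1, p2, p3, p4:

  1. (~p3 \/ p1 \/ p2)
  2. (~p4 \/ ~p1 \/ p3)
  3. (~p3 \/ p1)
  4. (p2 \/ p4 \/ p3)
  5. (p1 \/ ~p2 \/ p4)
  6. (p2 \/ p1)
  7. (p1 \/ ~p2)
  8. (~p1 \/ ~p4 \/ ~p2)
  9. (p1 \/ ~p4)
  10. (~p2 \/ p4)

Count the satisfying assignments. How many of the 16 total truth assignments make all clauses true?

Satisfying assignments:
  p1=1 p2=0 p3=1 p4=0
  p1=1 p2=0 p3=1 p4=1
Count: 2.

2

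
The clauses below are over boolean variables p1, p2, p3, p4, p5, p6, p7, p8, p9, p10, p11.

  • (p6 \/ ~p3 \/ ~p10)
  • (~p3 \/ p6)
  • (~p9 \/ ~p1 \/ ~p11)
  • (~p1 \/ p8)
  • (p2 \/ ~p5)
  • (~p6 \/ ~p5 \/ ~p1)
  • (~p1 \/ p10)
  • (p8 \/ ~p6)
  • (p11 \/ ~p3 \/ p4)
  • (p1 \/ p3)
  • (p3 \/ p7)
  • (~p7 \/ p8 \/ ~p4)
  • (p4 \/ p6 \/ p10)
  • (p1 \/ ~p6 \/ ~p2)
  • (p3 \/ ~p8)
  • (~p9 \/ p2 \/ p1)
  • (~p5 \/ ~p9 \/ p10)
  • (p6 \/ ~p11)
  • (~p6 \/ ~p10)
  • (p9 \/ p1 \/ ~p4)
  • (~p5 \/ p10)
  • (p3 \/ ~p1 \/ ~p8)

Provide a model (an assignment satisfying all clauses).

p1=F, p2=F, p3=T, p4=F, p5=F, p6=T, p7=T, p8=T, p9=F, p10=F, p11=T

p5 occurs only negated in the remaining clauses — set p5 = False.
Branch on p1: take p1 = False.
  then p3 is forced to True.
  then p6 is forced to True.
  then p8 is forced to True.
  then p2 is forced to False.
  then p9 is forced to False.
  then p10 is forced to False.
  then p4 is forced to False.
  then p11 is forced to True.
p7 is now unconstrained; take p7 = True.
Every clause has at least one true literal under this assignment.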